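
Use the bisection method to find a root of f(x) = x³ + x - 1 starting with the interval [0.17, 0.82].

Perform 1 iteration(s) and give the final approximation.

f(x) = x³ + x - 1
Initial interval: [0.17, 0.82]

Iteration 1:
  c_1 = (0.170000 + 0.820000)/2 = 0.495000
  f(c_1) = f(0.495000) = -0.383713
  f(a) × f(c) ≥ 0, new interval: [0.495000, 0.820000]

After 1 iteration(s), the approximation is c_1 = 0.495000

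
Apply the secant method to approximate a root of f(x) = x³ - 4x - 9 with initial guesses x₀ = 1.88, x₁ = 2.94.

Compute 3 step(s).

f(x) = x³ - 4x - 9
x₀ = 1.88, x₁ = 2.94

Secant formula: x_{n+1} = x_n - f(x_n)(x_n - x_{n-1})/(f(x_n) - f(x_{n-1}))

Iteration 1:
  f(1.880000) = -9.875328
  f(2.940000) = 4.652184
  x_2 = 2.940000 - 4.652184×(2.940000 - 1.880000)/(4.652184 - (-9.875328))
       = 2.600553
Iteration 2:
  f(2.940000) = 4.652184
  f(2.600553) = -1.814989
  x_3 = 2.600553 - (-1.814989)×(2.600553 - 2.940000)/(-1.814989 - 4.652184)
       = 2.695818
Iteration 3:
  f(2.600553) = -1.814989
  f(2.695818) = -0.191594
  x_4 = 2.695818 - (-0.191594)×(2.695818 - 2.600553)/(-0.191594 - (-1.814989))
       = 2.707061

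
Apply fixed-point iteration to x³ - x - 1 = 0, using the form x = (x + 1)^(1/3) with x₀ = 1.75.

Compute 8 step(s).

Equation: x³ - x - 1 = 0
Fixed-point form: x = (x + 1)^(1/3)
x₀ = 1.75

x_1 = g(1.750000) = 1.401020
x_2 = g(1.401020) = 1.339055
x_3 = g(1.339055) = 1.327436
x_4 = g(1.327436) = 1.325234
x_5 = g(1.325234) = 1.324816
x_6 = g(1.324816) = 1.324737
x_7 = g(1.324737) = 1.324721
x_8 = g(1.324721) = 1.324719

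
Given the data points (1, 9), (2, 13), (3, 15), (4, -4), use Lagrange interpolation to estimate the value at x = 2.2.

Lagrange interpolation formula:
P(x) = Σ yᵢ × Lᵢ(x)
where Lᵢ(x) = Π_{j≠i} (x - xⱼ)/(xᵢ - xⱼ)

L_0(2.2) = (2.2 - 2)/(1 - 2) × (2.2 - 3)/(1 - 3) × (2.2 - 4)/(1 - 4) = -0.048000
L_1(2.2) = (2.2 - 1)/(2 - 1) × (2.2 - 3)/(2 - 3) × (2.2 - 4)/(2 - 4) = 0.864000
L_2(2.2) = (2.2 - 1)/(3 - 1) × (2.2 - 2)/(3 - 2) × (2.2 - 4)/(3 - 4) = 0.216000
L_3(2.2) = (2.2 - 1)/(4 - 1) × (2.2 - 2)/(4 - 2) × (2.2 - 3)/(4 - 3) = -0.032000

P(2.2) = 9×L_0(2.2) + 13×L_1(2.2) + 15×L_2(2.2) + (-4)×L_3(2.2)
P(2.2) = 14.168000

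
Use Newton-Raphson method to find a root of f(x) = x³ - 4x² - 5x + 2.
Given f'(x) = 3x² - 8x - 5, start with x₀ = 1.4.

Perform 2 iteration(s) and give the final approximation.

f(x) = x³ - 4x² - 5x + 2
f'(x) = 3x² - 8x - 5
x₀ = 1.4

Newton-Raphson formula: x_{n+1} = x_n - f(x_n)/f'(x_n)

Iteration 1:
  f(1.400000) = -10.096000
  f'(1.400000) = -10.320000
  x_1 = 1.400000 - (-10.096000)/(-10.320000) = 0.421705
Iteration 2:
  f(0.421705) = -0.744875
  f'(0.421705) = -7.840137
  x_2 = 0.421705 - (-0.744875)/(-7.840137) = 0.326698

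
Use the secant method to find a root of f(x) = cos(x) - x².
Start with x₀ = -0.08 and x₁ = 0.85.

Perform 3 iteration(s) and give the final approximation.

f(x) = cos(x) - x²
x₀ = -0.08, x₁ = 0.85

Secant formula: x_{n+1} = x_n - f(x_n)(x_n - x_{n-1})/(f(x_n) - f(x_{n-1}))

Iteration 1:
  f(-0.080000) = 0.990402
  f(0.850000) = -0.062517
  x_2 = 0.850000 - (-0.062517)×(0.850000 - (-0.080000))/(-0.062517 - 0.990402)
       = 0.794781
Iteration 2:
  f(0.850000) = -0.062517
  f(0.794781) = 0.068763
  x_3 = 0.794781 - 0.068763×(0.794781 - 0.850000)/(0.068763 - (-0.062517))
       = 0.823704
Iteration 3:
  f(0.794781) = 0.068763
  f(0.823704) = 0.001019
  x_4 = 0.823704 - 0.001019×(0.823704 - 0.794781)/(0.001019 - 0.068763)
       = 0.824140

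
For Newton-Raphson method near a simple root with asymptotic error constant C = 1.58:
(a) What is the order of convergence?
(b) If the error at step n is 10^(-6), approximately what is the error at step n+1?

(a) Newton-Raphson has quadratic (order 2) convergence near simple roots.
    This means |e_{n+1}| ≈ C|e_n|².

(b) With |e_n| = 10^(-6) and C = 1.58:
    |e_{n+1}| ≈ 1.58 × (10^(-6))² = 1.58 × 10^(-12)

(a) 2 (quadratic); (b) |e_{n+1}| ≈ 1.580e-12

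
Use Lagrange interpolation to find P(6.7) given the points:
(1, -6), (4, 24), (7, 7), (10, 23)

Lagrange interpolation formula:
P(x) = Σ yᵢ × Lᵢ(x)
where Lᵢ(x) = Π_{j≠i} (x - xⱼ)/(xᵢ - xⱼ)

L_0(6.7) = (6.7 - 4)/(1 - 4) × (6.7 - 7)/(1 - 7) × (6.7 - 10)/(1 - 10) = -0.016500
L_1(6.7) = (6.7 - 1)/(4 - 1) × (6.7 - 7)/(4 - 7) × (6.7 - 10)/(4 - 10) = 0.104500
L_2(6.7) = (6.7 - 1)/(7 - 1) × (6.7 - 4)/(7 - 4) × (6.7 - 10)/(7 - 10) = 0.940500
L_3(6.7) = (6.7 - 1)/(10 - 1) × (6.7 - 4)/(10 - 4) × (6.7 - 7)/(10 - 7) = -0.028500

P(6.7) = (-6)×L_0(6.7) + 24×L_1(6.7) + 7×L_2(6.7) + 23×L_3(6.7)
P(6.7) = 8.535000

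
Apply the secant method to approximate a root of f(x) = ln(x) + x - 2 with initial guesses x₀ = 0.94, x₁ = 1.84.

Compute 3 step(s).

f(x) = ln(x) + x - 2
x₀ = 0.94, x₁ = 1.84

Secant formula: x_{n+1} = x_n - f(x_n)(x_n - x_{n-1})/(f(x_n) - f(x_{n-1}))

Iteration 1:
  f(0.940000) = -1.121875
  f(1.840000) = 0.449766
  x_2 = 1.840000 - 0.449766×(1.840000 - 0.940000)/(0.449766 - (-1.121875))
       = 1.582442
Iteration 2:
  f(1.840000) = 0.449766
  f(1.582442) = 0.041411
  x_3 = 1.582442 - 0.041411×(1.582442 - 1.840000)/(0.041411 - 0.449766)
       = 1.556323
Iteration 3:
  f(1.582442) = 0.041411
  f(1.556323) = -0.001351
  x_4 = 1.556323 - (-0.001351)×(1.556323 - 1.582442)/(-0.001351 - 0.041411)
       = 1.557148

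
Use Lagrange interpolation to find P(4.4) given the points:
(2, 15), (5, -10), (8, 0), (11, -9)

Lagrange interpolation formula:
P(x) = Σ yᵢ × Lᵢ(x)
where Lᵢ(x) = Π_{j≠i} (x - xⱼ)/(xᵢ - xⱼ)

L_0(4.4) = (4.4 - 5)/(2 - 5) × (4.4 - 8)/(2 - 8) × (4.4 - 11)/(2 - 11) = 0.088000
L_1(4.4) = (4.4 - 2)/(5 - 2) × (4.4 - 8)/(5 - 8) × (4.4 - 11)/(5 - 11) = 1.056000
L_2(4.4) = (4.4 - 2)/(8 - 2) × (4.4 - 5)/(8 - 5) × (4.4 - 11)/(8 - 11) = -0.176000
L_3(4.4) = (4.4 - 2)/(11 - 2) × (4.4 - 5)/(11 - 5) × (4.4 - 8)/(11 - 8) = 0.032000

P(4.4) = 15×L_0(4.4) + (-10)×L_1(4.4) + 0×L_2(4.4) + (-9)×L_3(4.4)
P(4.4) = -9.528000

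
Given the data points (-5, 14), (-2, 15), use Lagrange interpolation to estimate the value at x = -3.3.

Lagrange interpolation formula:
P(x) = Σ yᵢ × Lᵢ(x)
where Lᵢ(x) = Π_{j≠i} (x - xⱼ)/(xᵢ - xⱼ)

L_0(-3.3) = (-3.3 - (-2))/(-5 - (-2)) = 0.433333
L_1(-3.3) = (-3.3 - (-5))/(-2 - (-5)) = 0.566667

P(-3.3) = 14×L_0(-3.3) + 15×L_1(-3.3)
P(-3.3) = 14.566667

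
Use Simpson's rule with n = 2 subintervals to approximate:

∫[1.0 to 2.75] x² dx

f(x) = x²
a = 1.0, b = 2.75, n = 2
h = (b - a)/n = 0.875000

Simpson's rule: (h/3)[f(x₀) + 4f(x₁) + 2f(x₂) + ... + f(xₙ)]

x_0 = 1.0000, f(x_0) = 1.000000, coefficient = 1
x_1 = 1.8750, f(x_1) = 3.515625, coefficient = 4
x_2 = 2.7500, f(x_2) = 7.562500, coefficient = 1

I ≈ (0.875000/3) × 22.625000 = 6.598958
Exact value: 6.598958
Error: 0.000000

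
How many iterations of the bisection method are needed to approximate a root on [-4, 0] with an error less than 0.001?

We need (b-a)/2^n ≤ 0.001
(0 - (-4))/2^n ≤ 0.001
4/2^n ≤ 0.001
2^n ≥ 4000
n ≥ log₂(4000) = 11.97
n ≥ 12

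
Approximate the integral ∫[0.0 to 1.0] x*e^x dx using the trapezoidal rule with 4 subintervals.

f(x) = x*e^x
a = 0.0, b = 1.0, n = 4
h = (b - a)/n = 0.250000

Trapezoidal rule: (h/2)[f(x₀) + 2f(x₁) + 2f(x₂) + ... + f(xₙ)]

x_0 = 0.0000, f(x_0) = 0.000000, coefficient = 1
x_1 = 0.2500, f(x_1) = 0.321006, coefficient = 2
x_2 = 0.5000, f(x_2) = 0.824361, coefficient = 2
x_3 = 0.7500, f(x_3) = 1.587750, coefficient = 2
x_4 = 1.0000, f(x_4) = 2.718282, coefficient = 1

I ≈ (0.250000/2) × 8.184516 = 1.023064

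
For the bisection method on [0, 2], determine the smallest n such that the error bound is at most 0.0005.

We need (b-a)/2^n ≤ 0.0005
(2 - 0)/2^n ≤ 0.0005
2/2^n ≤ 0.0005
2^n ≥ 4000
n ≥ log₂(4000) = 11.97
n ≥ 12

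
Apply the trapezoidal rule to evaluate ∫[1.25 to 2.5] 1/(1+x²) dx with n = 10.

f(x) = 1/(1+x²)
a = 1.25, b = 2.5, n = 10
h = (b - a)/n = 0.125000

Trapezoidal rule: (h/2)[f(x₀) + 2f(x₁) + 2f(x₂) + ... + f(xₙ)]

x_0 = 1.2500, f(x_0) = 0.390244, coefficient = 1
x_1 = 1.3750, f(x_1) = 0.345946, coefficient = 2
x_2 = 1.5000, f(x_2) = 0.307692, coefficient = 2
x_3 = 1.6250, f(x_3) = 0.274678, coefficient = 2
x_4 = 1.7500, f(x_4) = 0.246154, coefficient = 2
x_5 = 1.8750, f(x_5) = 0.221453, coefficient = 2
x_6 = 2.0000, f(x_6) = 0.200000, coefficient = 2
x_7 = 2.1250, f(x_7) = 0.181303, coefficient = 2
x_8 = 2.2500, f(x_8) = 0.164948, coefficient = 2
x_9 = 2.3750, f(x_9) = 0.150588, coefficient = 2
x_10 = 2.5000, f(x_10) = 0.137931, coefficient = 1

I ≈ (0.125000/2) × 4.713702 = 0.294606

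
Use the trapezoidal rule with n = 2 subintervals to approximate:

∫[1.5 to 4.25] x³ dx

f(x) = x³
a = 1.5, b = 4.25, n = 2
h = (b - a)/n = 1.375000

Trapezoidal rule: (h/2)[f(x₀) + 2f(x₁) + 2f(x₂) + ... + f(xₙ)]

x_0 = 1.5000, f(x_0) = 3.375000, coefficient = 1
x_1 = 2.8750, f(x_1) = 23.763672, coefficient = 2
x_2 = 4.2500, f(x_2) = 76.765625, coefficient = 1

I ≈ (1.375000/2) × 127.667969 = 87.771729
Exact value: 80.297852
Error: 7.473877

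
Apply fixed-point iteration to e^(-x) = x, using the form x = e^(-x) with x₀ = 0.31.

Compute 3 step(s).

Equation: e^(-x) = x
Fixed-point form: x = e^(-x)
x₀ = 0.31

x_1 = g(0.310000) = 0.733447
x_2 = g(0.733447) = 0.480251
x_3 = g(0.480251) = 0.618628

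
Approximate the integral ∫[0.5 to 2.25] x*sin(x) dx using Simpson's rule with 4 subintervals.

f(x) = x*sin(x)
a = 0.5, b = 2.25, n = 4
h = (b - a)/n = 0.437500

Simpson's rule: (h/3)[f(x₀) + 4f(x₁) + 2f(x₂) + ... + f(xₙ)]

x_0 = 0.5000, f(x_0) = 0.239713, coefficient = 1
x_1 = 0.9375, f(x_1) = 0.755701, coefficient = 4
x_2 = 1.3750, f(x_2) = 1.348728, coefficient = 2
x_3 = 1.8125, f(x_3) = 1.759814, coefficient = 4
x_4 = 2.2500, f(x_4) = 1.750665, coefficient = 1

I ≈ (0.437500/3) × 14.749892 = 2.151026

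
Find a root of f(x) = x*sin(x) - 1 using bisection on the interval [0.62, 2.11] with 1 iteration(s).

f(x) = x*sin(x) - 1
Initial interval: [0.62, 2.11]

Iteration 1:
  c_1 = (0.620000 + 2.110000)/2 = 1.365000
  f(c_1) = f(1.365000) = 0.336197
  f(a) × f(c) < 0, new interval: [0.620000, 1.365000]

After 1 iteration(s), the approximation is c_1 = 1.365000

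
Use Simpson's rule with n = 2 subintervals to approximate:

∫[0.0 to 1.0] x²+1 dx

f(x) = x²+1
a = 0.0, b = 1.0, n = 2
h = (b - a)/n = 0.500000

Simpson's rule: (h/3)[f(x₀) + 4f(x₁) + 2f(x₂) + ... + f(xₙ)]

x_0 = 0.0000, f(x_0) = 1.000000, coefficient = 1
x_1 = 0.5000, f(x_1) = 1.250000, coefficient = 4
x_2 = 1.0000, f(x_2) = 2.000000, coefficient = 1

I ≈ (0.500000/3) × 8.000000 = 1.333333
Exact value: 1.333333
Error: 0.000000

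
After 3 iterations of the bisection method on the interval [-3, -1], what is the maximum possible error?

Bisection error bound: |error| ≤ (b-a)/2^n
|error| ≤ (-1 - (-3))/2^3 = 2/2^3
|error| ≤ 0.2500000000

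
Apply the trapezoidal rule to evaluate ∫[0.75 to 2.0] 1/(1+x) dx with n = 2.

f(x) = 1/(1+x)
a = 0.75, b = 2.0, n = 2
h = (b - a)/n = 0.625000

Trapezoidal rule: (h/2)[f(x₀) + 2f(x₁) + 2f(x₂) + ... + f(xₙ)]

x_0 = 0.7500, f(x_0) = 0.571429, coefficient = 1
x_1 = 1.3750, f(x_1) = 0.421053, coefficient = 2
x_2 = 2.0000, f(x_2) = 0.333333, coefficient = 1

I ≈ (0.625000/2) × 1.746867 = 0.545896
Exact value: 0.538997
Error: 0.006899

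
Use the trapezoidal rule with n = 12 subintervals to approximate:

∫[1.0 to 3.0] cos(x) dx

f(x) = cos(x)
a = 1.0, b = 3.0, n = 12
h = (b - a)/n = 0.166667

Trapezoidal rule: (h/2)[f(x₀) + 2f(x₁) + 2f(x₂) + ... + f(xₙ)]

x_0 = 1.0000, f(x_0) = 0.540302, coefficient = 1
x_1 = 1.1667, f(x_1) = 0.393219, coefficient = 2
x_2 = 1.3333, f(x_2) = 0.235238, coefficient = 2
x_3 = 1.5000, f(x_3) = 0.070737, coefficient = 2
x_4 = 1.6667, f(x_4) = -0.095724, coefficient = 2
x_5 = 1.8333, f(x_5) = -0.259531, coefficient = 2
x_6 = 2.0000, f(x_6) = -0.416147, coefficient = 2
x_7 = 2.1667, f(x_7) = -0.561229, coefficient = 2
x_8 = 2.3333, f(x_8) = -0.690758, coefficient = 2
x_9 = 2.5000, f(x_9) = -0.801144, coefficient = 2
x_10 = 2.6667, f(x_10) = -0.889327, coefficient = 2
x_11 = 2.8333, f(x_11) = -0.952863, coefficient = 2
x_12 = 3.0000, f(x_12) = -0.989992, coefficient = 1

I ≈ (0.166667/2) × -8.384749 = -0.698729
Exact value: -0.700351
Error: 0.001622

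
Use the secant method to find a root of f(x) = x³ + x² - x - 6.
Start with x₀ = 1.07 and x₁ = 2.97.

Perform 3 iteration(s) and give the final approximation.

f(x) = x³ + x² - x - 6
x₀ = 1.07, x₁ = 2.97

Secant formula: x_{n+1} = x_n - f(x_n)(x_n - x_{n-1})/(f(x_n) - f(x_{n-1}))

Iteration 1:
  f(1.070000) = -4.700057
  f(2.970000) = 26.048973
  x_2 = 2.970000 - 26.048973×(2.970000 - 1.070000)/(26.048973 - (-4.700057))
       = 1.360419
Iteration 2:
  f(2.970000) = 26.048973
  f(1.360419) = -2.991896
  x_3 = 1.360419 - (-2.991896)×(1.360419 - 2.970000)/(-2.991896 - 26.048973)
       = 1.526244
Iteration 3:
  f(1.360419) = -2.991896
  f(1.526244) = -1.641558
  x_4 = 1.526244 - (-1.641558)×(1.526244 - 1.360419)/(-1.641558 - (-2.991896))
       = 1.727832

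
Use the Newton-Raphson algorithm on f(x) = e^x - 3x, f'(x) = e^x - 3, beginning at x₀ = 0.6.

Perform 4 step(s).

f(x) = e^x - 3x
f'(x) = e^x - 3
x₀ = 0.6

Newton-Raphson formula: x_{n+1} = x_n - f(x_n)/f'(x_n)

Iteration 1:
  f(0.600000) = 0.022119
  f'(0.600000) = -1.177881
  x_1 = 0.600000 - 0.022119/(-1.177881) = 0.618778
Iteration 2:
  f(0.618778) = 0.000323
  f'(0.618778) = -1.143341
  x_2 = 0.618778 - 0.000323/(-1.143341) = 0.619061
Iteration 3:
  f(0.619061) = 0.000000
  f'(0.619061) = -1.142816
  x_3 = 0.619061 - 0.000000/(-1.142816) = 0.619061
Iteration 4:
  f(0.619061) = 0.000000
  f'(0.619061) = -1.142816
  x_4 = 0.619061 - 0.000000/(-1.142816) = 0.619061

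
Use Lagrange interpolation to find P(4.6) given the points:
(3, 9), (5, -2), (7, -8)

Lagrange interpolation formula:
P(x) = Σ yᵢ × Lᵢ(x)
where Lᵢ(x) = Π_{j≠i} (x - xⱼ)/(xᵢ - xⱼ)

L_0(4.6) = (4.6 - 5)/(3 - 5) × (4.6 - 7)/(3 - 7) = 0.120000
L_1(4.6) = (4.6 - 3)/(5 - 3) × (4.6 - 7)/(5 - 7) = 0.960000
L_2(4.6) = (4.6 - 3)/(7 - 3) × (4.6 - 5)/(7 - 5) = -0.080000

P(4.6) = 9×L_0(4.6) + (-2)×L_1(4.6) + (-8)×L_2(4.6)
P(4.6) = -0.200000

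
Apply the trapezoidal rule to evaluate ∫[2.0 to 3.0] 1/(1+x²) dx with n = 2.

f(x) = 1/(1+x²)
a = 2.0, b = 3.0, n = 2
h = (b - a)/n = 0.500000

Trapezoidal rule: (h/2)[f(x₀) + 2f(x₁) + 2f(x₂) + ... + f(xₙ)]

x_0 = 2.0000, f(x_0) = 0.200000, coefficient = 1
x_1 = 2.5000, f(x_1) = 0.137931, coefficient = 2
x_2 = 3.0000, f(x_2) = 0.100000, coefficient = 1

I ≈ (0.500000/2) × 0.575862 = 0.143966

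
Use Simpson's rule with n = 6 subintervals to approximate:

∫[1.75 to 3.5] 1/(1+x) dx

f(x) = 1/(1+x)
a = 1.75, b = 3.5, n = 6
h = (b - a)/n = 0.291667

Simpson's rule: (h/3)[f(x₀) + 4f(x₁) + 2f(x₂) + ... + f(xₙ)]

x_0 = 1.7500, f(x_0) = 0.363636, coefficient = 1
x_1 = 2.0417, f(x_1) = 0.328767, coefficient = 4
x_2 = 2.3333, f(x_2) = 0.300000, coefficient = 2
x_3 = 2.6250, f(x_3) = 0.275862, coefficient = 4
x_4 = 2.9167, f(x_4) = 0.255319, coefficient = 2
x_5 = 3.2083, f(x_5) = 0.237624, coefficient = 4
x_6 = 3.5000, f(x_6) = 0.222222, coefficient = 1

I ≈ (0.291667/3) × 5.065509 = 0.492480
Exact value: 0.492476
Error: 0.000004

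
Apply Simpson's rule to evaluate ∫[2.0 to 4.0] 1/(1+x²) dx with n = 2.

f(x) = 1/(1+x²)
a = 2.0, b = 4.0, n = 2
h = (b - a)/n = 1.000000

Simpson's rule: (h/3)[f(x₀) + 4f(x₁) + 2f(x₂) + ... + f(xₙ)]

x_0 = 2.0000, f(x_0) = 0.200000, coefficient = 1
x_1 = 3.0000, f(x_1) = 0.100000, coefficient = 4
x_2 = 4.0000, f(x_2) = 0.058824, coefficient = 1

I ≈ (1.000000/3) × 0.658824 = 0.219608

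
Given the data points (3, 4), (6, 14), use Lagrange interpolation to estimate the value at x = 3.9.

Lagrange interpolation formula:
P(x) = Σ yᵢ × Lᵢ(x)
where Lᵢ(x) = Π_{j≠i} (x - xⱼ)/(xᵢ - xⱼ)

L_0(3.9) = (3.9 - 6)/(3 - 6) = 0.700000
L_1(3.9) = (3.9 - 3)/(6 - 3) = 0.300000

P(3.9) = 4×L_0(3.9) + 14×L_1(3.9)
P(3.9) = 7.000000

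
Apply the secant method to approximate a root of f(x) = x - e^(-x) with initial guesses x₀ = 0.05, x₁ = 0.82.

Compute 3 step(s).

f(x) = x - e^(-x)
x₀ = 0.05, x₁ = 0.82

Secant formula: x_{n+1} = x_n - f(x_n)(x_n - x_{n-1})/(f(x_n) - f(x_{n-1}))

Iteration 1:
  f(0.050000) = -0.901229
  f(0.820000) = 0.379568
  x_2 = 0.820000 - 0.379568×(0.820000 - 0.050000)/(0.379568 - (-0.901229))
       = 0.591808
Iteration 2:
  f(0.820000) = 0.379568
  f(0.591808) = 0.038482
  x_3 = 0.591808 - 0.038482×(0.591808 - 0.820000)/(0.038482 - 0.379568)
       = 0.566063
Iteration 3:
  f(0.591808) = 0.038482
  f(0.566063) = -0.001693
  x_4 = 0.566063 - (-0.001693)×(0.566063 - 0.591808)/(-0.001693 - 0.038482)
       = 0.567148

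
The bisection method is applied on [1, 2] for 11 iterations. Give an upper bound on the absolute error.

Bisection error bound: |error| ≤ (b-a)/2^n
|error| ≤ (2 - 1)/2^11 = 1/2^11
|error| ≤ 0.0004882812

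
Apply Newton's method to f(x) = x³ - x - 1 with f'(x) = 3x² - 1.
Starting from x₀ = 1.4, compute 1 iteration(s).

f(x) = x³ - x - 1
f'(x) = 3x² - 1
x₀ = 1.4

Newton-Raphson formula: x_{n+1} = x_n - f(x_n)/f'(x_n)

Iteration 1:
  f(1.400000) = 0.344000
  f'(1.400000) = 4.880000
  x_1 = 1.400000 - 0.344000/4.880000 = 1.329508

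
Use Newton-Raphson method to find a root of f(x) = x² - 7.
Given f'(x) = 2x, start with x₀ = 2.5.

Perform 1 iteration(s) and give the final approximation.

f(x) = x² - 7
f'(x) = 2x
x₀ = 2.5

Newton-Raphson formula: x_{n+1} = x_n - f(x_n)/f'(x_n)

Iteration 1:
  f(2.500000) = -0.750000
  f'(2.500000) = 5.000000
  x_1 = 2.500000 - (-0.750000)/5.000000 = 2.650000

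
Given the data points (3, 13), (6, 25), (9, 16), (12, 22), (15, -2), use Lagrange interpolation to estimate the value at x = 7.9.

Lagrange interpolation formula:
P(x) = Σ yᵢ × Lᵢ(x)
where Lᵢ(x) = Π_{j≠i} (x - xⱼ)/(xᵢ - xⱼ)

L_0(7.9) = (7.9 - 6)/(3 - 6) × (7.9 - 9)/(3 - 9) × (7.9 - 12)/(3 - 12) × (7.9 - 15)/(3 - 15) = -0.031296
L_1(7.9) = (7.9 - 3)/(6 - 3) × (7.9 - 9)/(6 - 9) × (7.9 - 12)/(6 - 12) × (7.9 - 15)/(6 - 15) = 0.322845
L_2(7.9) = (7.9 - 3)/(9 - 3) × (7.9 - 6)/(9 - 6) × (7.9 - 12)/(9 - 12) × (7.9 - 15)/(9 - 15) = 0.836463
L_3(7.9) = (7.9 - 3)/(12 - 3) × (7.9 - 6)/(12 - 6) × (7.9 - 9)/(12 - 9) × (7.9 - 15)/(12 - 15) = -0.149611
L_4(7.9) = (7.9 - 3)/(15 - 3) × (7.9 - 6)/(15 - 6) × (7.9 - 9)/(15 - 9) × (7.9 - 12)/(15 - 12) = 0.021599

P(7.9) = 13×L_0(7.9) + 25×L_1(7.9) + 16×L_2(7.9) + 22×L_3(7.9) + (-2)×L_4(7.9)
P(7.9) = 17.713051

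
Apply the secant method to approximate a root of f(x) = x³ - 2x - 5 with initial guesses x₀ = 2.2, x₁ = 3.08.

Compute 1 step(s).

f(x) = x³ - 2x - 5
x₀ = 2.2, x₁ = 3.08

Secant formula: x_{n+1} = x_n - f(x_n)(x_n - x_{n-1})/(f(x_n) - f(x_{n-1}))

Iteration 1:
  f(2.200000) = 1.248000
  f(3.080000) = 18.058112
  x_2 = 3.080000 - 18.058112×(3.080000 - 2.200000)/(18.058112 - 1.248000)
       = 2.134668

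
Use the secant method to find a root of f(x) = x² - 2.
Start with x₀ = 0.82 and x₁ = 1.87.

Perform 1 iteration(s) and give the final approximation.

f(x) = x² - 2
x₀ = 0.82, x₁ = 1.87

Secant formula: x_{n+1} = x_n - f(x_n)(x_n - x_{n-1})/(f(x_n) - f(x_{n-1}))

Iteration 1:
  f(0.820000) = -1.327600
  f(1.870000) = 1.496900
  x_2 = 1.870000 - 1.496900×(1.870000 - 0.820000)/(1.496900 - (-1.327600))
       = 1.313532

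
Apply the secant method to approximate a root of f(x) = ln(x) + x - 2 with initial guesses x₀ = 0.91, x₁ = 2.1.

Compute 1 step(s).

f(x) = ln(x) + x - 2
x₀ = 0.91, x₁ = 2.1

Secant formula: x_{n+1} = x_n - f(x_n)(x_n - x_{n-1})/(f(x_n) - f(x_{n-1}))

Iteration 1:
  f(0.910000) = -1.184311
  f(2.100000) = 0.841937
  x_2 = 2.100000 - 0.841937×(2.100000 - 0.910000)/(0.841937 - (-1.184311))
       = 1.605537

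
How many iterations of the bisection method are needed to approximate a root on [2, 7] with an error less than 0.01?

We need (b-a)/2^n ≤ 0.01
(7 - 2)/2^n ≤ 0.01
5/2^n ≤ 0.01
2^n ≥ 500
n ≥ log₂(500) = 8.97
n ≥ 9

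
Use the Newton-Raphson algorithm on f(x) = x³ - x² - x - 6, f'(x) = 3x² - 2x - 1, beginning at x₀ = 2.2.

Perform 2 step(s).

f(x) = x³ - x² - x - 6
f'(x) = 3x² - 2x - 1
x₀ = 2.2

Newton-Raphson formula: x_{n+1} = x_n - f(x_n)/f'(x_n)

Iteration 1:
  f(2.200000) = -2.392000
  f'(2.200000) = 9.120000
  x_1 = 2.200000 - (-2.392000)/9.120000 = 2.462281
Iteration 2:
  f(2.462281) = 0.403273
  f'(2.462281) = 12.263917
  x_2 = 2.462281 - 0.403273/12.263917 = 2.429398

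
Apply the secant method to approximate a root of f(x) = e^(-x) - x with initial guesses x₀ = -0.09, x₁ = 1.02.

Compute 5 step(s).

f(x) = e^(-x) - x
x₀ = -0.09, x₁ = 1.02

Secant formula: x_{n+1} = x_n - f(x_n)(x_n - x_{n-1})/(f(x_n) - f(x_{n-1}))

Iteration 1:
  f(-0.090000) = 1.184174
  f(1.020000) = -0.659405
  x_2 = 1.020000 - (-0.659405)×(1.020000 - (-0.090000))/(-0.659405 - 1.184174)
       = 0.622979
Iteration 2:
  f(1.020000) = -0.659405
  f(0.622979) = -0.086635
  x_3 = 0.622979 - (-0.086635)×(0.622979 - 1.020000)/(-0.086635 - (-0.659405))
       = 0.562927
Iteration 3:
  f(0.622979) = -0.086635
  f(0.562927) = 0.006612
  x_4 = 0.562927 - 0.006612×(0.562927 - 0.622979)/(0.006612 - (-0.086635))
       = 0.567186
Iteration 4:
  f(0.562927) = 0.006612
  f(0.567186) = -0.000066
  x_5 = 0.567186 - (-0.000066)×(0.567186 - 0.562927)/(-0.000066 - 0.006612)
       = 0.567143
Iteration 5:
  f(0.567186) = -0.000066
  f(0.567143) = 0.000000
  x_6 = 0.567143 - 0.000000×(0.567143 - 0.567186)/(0.000000 - (-0.000066))
       = 0.567143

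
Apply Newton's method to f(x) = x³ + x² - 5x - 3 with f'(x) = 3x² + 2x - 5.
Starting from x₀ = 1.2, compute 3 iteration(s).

f(x) = x³ + x² - 5x - 3
f'(x) = 3x² + 2x - 5
x₀ = 1.2

Newton-Raphson formula: x_{n+1} = x_n - f(x_n)/f'(x_n)

Iteration 1:
  f(1.200000) = -5.832000
  f'(1.200000) = 1.720000
  x_1 = 1.200000 - (-5.832000)/1.720000 = 4.590698
Iteration 2:
  f(4.590698) = 91.867698
  f'(4.590698) = 67.404911
  x_2 = 4.590698 - 91.867698/67.404911 = 3.227775
Iteration 3:
  f(3.227775) = 24.908323
  f'(3.227775) = 32.711139
  x_3 = 3.227775 - 24.908323/32.711139 = 2.466312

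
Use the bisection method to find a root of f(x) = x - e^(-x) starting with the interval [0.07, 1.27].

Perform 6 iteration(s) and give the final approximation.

f(x) = x - e^(-x)
Initial interval: [0.07, 1.27]

Iteration 1:
  c_1 = (0.070000 + 1.270000)/2 = 0.670000
  f(c_1) = f(0.670000) = 0.158291
  f(a) × f(c) < 0, new interval: [0.070000, 0.670000]
Iteration 2:
  c_2 = (0.070000 + 0.670000)/2 = 0.370000
  f(c_2) = f(0.370000) = -0.320734
  f(a) × f(c) ≥ 0, new interval: [0.370000, 0.670000]
Iteration 3:
  c_3 = (0.370000 + 0.670000)/2 = 0.520000
  f(c_3) = f(0.520000) = -0.074521
  f(a) × f(c) ≥ 0, new interval: [0.520000, 0.670000]
Iteration 4:
  c_4 = (0.520000 + 0.670000)/2 = 0.595000
  f(c_4) = f(0.595000) = 0.043437
  f(a) × f(c) < 0, new interval: [0.520000, 0.595000]
Iteration 5:
  c_5 = (0.520000 + 0.595000)/2 = 0.557500
  f(c_5) = f(0.557500) = -0.015139
  f(a) × f(c) ≥ 0, new interval: [0.557500, 0.595000]
Iteration 6:
  c_6 = (0.557500 + 0.595000)/2 = 0.576250
  f(c_6) = f(0.576250) = 0.014248
  f(a) × f(c) < 0, new interval: [0.557500, 0.576250]

After 6 iteration(s), the approximation is c_6 = 0.576250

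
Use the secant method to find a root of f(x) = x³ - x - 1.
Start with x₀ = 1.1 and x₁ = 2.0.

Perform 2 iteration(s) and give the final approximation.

f(x) = x³ - x - 1
x₀ = 1.1, x₁ = 2.0

Secant formula: x_{n+1} = x_n - f(x_n)(x_n - x_{n-1})/(f(x_n) - f(x_{n-1}))

Iteration 1:
  f(1.100000) = -0.769000
  f(2.000000) = 5.000000
  x_2 = 2.000000 - 5.000000×(2.000000 - 1.100000)/(5.000000 - (-0.769000))
       = 1.219969
Iteration 2:
  f(2.000000) = 5.000000
  f(1.219969) = -0.404260
  x_3 = 1.219969 - (-0.404260)×(1.219969 - 2.000000)/(-0.404260 - 5.000000)
       = 1.278318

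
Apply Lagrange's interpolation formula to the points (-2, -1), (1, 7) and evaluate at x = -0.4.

Lagrange interpolation formula:
P(x) = Σ yᵢ × Lᵢ(x)
where Lᵢ(x) = Π_{j≠i} (x - xⱼ)/(xᵢ - xⱼ)

L_0(-0.4) = (-0.4 - 1)/(-2 - 1) = 0.466667
L_1(-0.4) = (-0.4 - (-2))/(1 - (-2)) = 0.533333

P(-0.4) = (-1)×L_0(-0.4) + 7×L_1(-0.4)
P(-0.4) = 3.266667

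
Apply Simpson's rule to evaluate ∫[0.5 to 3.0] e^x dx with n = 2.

f(x) = e^x
a = 0.5, b = 3.0, n = 2
h = (b - a)/n = 1.250000

Simpson's rule: (h/3)[f(x₀) + 4f(x₁) + 2f(x₂) + ... + f(xₙ)]

x_0 = 0.5000, f(x_0) = 1.648721, coefficient = 1
x_1 = 1.7500, f(x_1) = 5.754603, coefficient = 4
x_2 = 3.0000, f(x_2) = 20.085537, coefficient = 1

I ≈ (1.250000/3) × 44.752669 = 18.646945
Exact value: 18.436816
Error: 0.210130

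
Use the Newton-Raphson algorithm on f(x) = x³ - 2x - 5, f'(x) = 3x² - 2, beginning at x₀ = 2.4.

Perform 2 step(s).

f(x) = x³ - 2x - 5
f'(x) = 3x² - 2
x₀ = 2.4

Newton-Raphson formula: x_{n+1} = x_n - f(x_n)/f'(x_n)

Iteration 1:
  f(2.400000) = 4.024000
  f'(2.400000) = 15.280000
  x_1 = 2.400000 - 4.024000/15.280000 = 2.136649
Iteration 2:
  f(2.136649) = 0.481082
  f'(2.136649) = 11.695810
  x_2 = 2.136649 - 0.481082/11.695810 = 2.095516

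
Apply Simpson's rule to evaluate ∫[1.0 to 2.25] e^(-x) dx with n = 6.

f(x) = e^(-x)
a = 1.0, b = 2.25, n = 6
h = (b - a)/n = 0.208333

Simpson's rule: (h/3)[f(x₀) + 4f(x₁) + 2f(x₂) + ... + f(xₙ)]

x_0 = 1.0000, f(x_0) = 0.367879, coefficient = 1
x_1 = 1.2083, f(x_1) = 0.298695, coefficient = 4
x_2 = 1.4167, f(x_2) = 0.242521, coefficient = 2
x_3 = 1.6250, f(x_3) = 0.196912, coefficient = 4
x_4 = 1.8333, f(x_4) = 0.159880, coefficient = 2
x_5 = 2.0417, f(x_5) = 0.129812, coefficient = 4
x_6 = 2.2500, f(x_6) = 0.105399, coefficient = 1

I ≈ (0.208333/3) × 3.779754 = 0.262483
Exact value: 0.262480
Error: 0.000003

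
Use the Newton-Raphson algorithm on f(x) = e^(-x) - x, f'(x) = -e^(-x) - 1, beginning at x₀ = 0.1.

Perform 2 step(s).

f(x) = e^(-x) - x
f'(x) = -e^(-x) - 1
x₀ = 0.1

Newton-Raphson formula: x_{n+1} = x_n - f(x_n)/f'(x_n)

Iteration 1:
  f(0.100000) = 0.804837
  f'(0.100000) = -1.904837
  x_1 = 0.100000 - 0.804837/(-1.904837) = 0.522523
Iteration 2:
  f(0.522523) = 0.070500
  f'(0.522523) = -1.593023
  x_2 = 0.522523 - 0.070500/(-1.593023) = 0.566778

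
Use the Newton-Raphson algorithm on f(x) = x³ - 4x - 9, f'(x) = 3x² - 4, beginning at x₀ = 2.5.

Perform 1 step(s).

f(x) = x³ - 4x - 9
f'(x) = 3x² - 4
x₀ = 2.5

Newton-Raphson formula: x_{n+1} = x_n - f(x_n)/f'(x_n)

Iteration 1:
  f(2.500000) = -3.375000
  f'(2.500000) = 14.750000
  x_1 = 2.500000 - (-3.375000)/14.750000 = 2.728814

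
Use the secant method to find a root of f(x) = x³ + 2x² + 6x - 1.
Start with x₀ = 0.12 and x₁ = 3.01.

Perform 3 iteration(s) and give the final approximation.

f(x) = x³ + 2x² + 6x - 1
x₀ = 0.12, x₁ = 3.01

Secant formula: x_{n+1} = x_n - f(x_n)(x_n - x_{n-1})/(f(x_n) - f(x_{n-1}))

Iteration 1:
  f(0.120000) = -0.249472
  f(3.010000) = 62.451101
  x_2 = 3.010000 - 62.451101×(3.010000 - 0.120000)/(62.451101 - (-0.249472))
       = 0.131499
Iteration 2:
  f(3.010000) = 62.451101
  f(0.131499) = -0.174150
  x_3 = 0.131499 - (-0.174150)×(0.131499 - 3.010000)/(-0.174150 - 62.451101)
       = 0.139503
Iteration 3:
  f(0.131499) = -0.174150
  f(0.139503) = -0.121343
  x_4 = 0.139503 - (-0.121343)×(0.139503 - 0.131499)/(-0.121343 - (-0.174150))
       = 0.157897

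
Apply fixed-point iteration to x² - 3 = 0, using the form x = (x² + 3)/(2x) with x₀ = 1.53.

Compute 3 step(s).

Equation: x² - 3 = 0
Fixed-point form: x = (x² + 3)/(2x)
x₀ = 1.53

x_1 = g(1.530000) = 1.745392
x_2 = g(1.745392) = 1.732102
x_3 = g(1.732102) = 1.732051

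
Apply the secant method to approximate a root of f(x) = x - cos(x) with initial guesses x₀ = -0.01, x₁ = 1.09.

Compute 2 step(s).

f(x) = x - cos(x)
x₀ = -0.01, x₁ = 1.09

Secant formula: x_{n+1} = x_n - f(x_n)(x_n - x_{n-1})/(f(x_n) - f(x_{n-1}))

Iteration 1:
  f(-0.010000) = -1.009950
  f(1.090000) = 0.627515
  x_2 = 1.090000 - 0.627515×(1.090000 - (-0.010000))/(0.627515 - (-1.009950))
       = 0.668454
Iteration 2:
  f(1.090000) = 0.627515
  f(0.668454) = -0.116326
  x_3 = 0.668454 - (-0.116326)×(0.668454 - 1.090000)/(-0.116326 - 0.627515)
       = 0.734378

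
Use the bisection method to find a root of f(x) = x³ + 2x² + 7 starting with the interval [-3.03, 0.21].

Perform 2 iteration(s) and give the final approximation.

f(x) = x³ + 2x² + 7
Initial interval: [-3.03, 0.21]

Iteration 1:
  c_1 = (-3.030000 + 0.210000)/2 = -1.410000
  f(c_1) = f(-1.410000) = 8.172979
  f(a) × f(c) < 0, new interval: [-3.030000, -1.410000]
Iteration 2:
  c_2 = (-3.030000 + (-1.410000))/2 = -2.220000
  f(c_2) = f(-2.220000) = 5.915752
  f(a) × f(c) < 0, new interval: [-3.030000, -2.220000]

After 2 iteration(s), the approximation is c_2 = -2.220000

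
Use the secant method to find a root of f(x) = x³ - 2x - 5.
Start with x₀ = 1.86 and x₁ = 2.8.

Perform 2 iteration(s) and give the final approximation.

f(x) = x³ - 2x - 5
x₀ = 1.86, x₁ = 2.8

Secant formula: x_{n+1} = x_n - f(x_n)(x_n - x_{n-1})/(f(x_n) - f(x_{n-1}))

Iteration 1:
  f(1.860000) = -2.285144
  f(2.800000) = 11.352000
  x_2 = 2.800000 - 11.352000×(2.800000 - 1.860000)/(11.352000 - (-2.285144))
       = 2.017514
Iteration 2:
  f(2.800000) = 11.352000
  f(2.017514) = -0.823018
  x_3 = 2.017514 - (-0.823018)×(2.017514 - 2.800000)/(-0.823018 - 11.352000)
       = 2.070409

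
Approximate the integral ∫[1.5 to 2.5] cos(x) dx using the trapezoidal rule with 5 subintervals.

f(x) = cos(x)
a = 1.5, b = 2.5, n = 5
h = (b - a)/n = 0.200000

Trapezoidal rule: (h/2)[f(x₀) + 2f(x₁) + 2f(x₂) + ... + f(xₙ)]

x_0 = 1.5000, f(x_0) = 0.070737, coefficient = 1
x_1 = 1.7000, f(x_1) = -0.128844, coefficient = 2
x_2 = 1.9000, f(x_2) = -0.323290, coefficient = 2
x_3 = 2.1000, f(x_3) = -0.504846, coefficient = 2
x_4 = 2.3000, f(x_4) = -0.666276, coefficient = 2
x_5 = 2.5000, f(x_5) = -0.801144, coefficient = 1

I ≈ (0.200000/2) × -3.976919 = -0.397692
Exact value: -0.399023
Error: 0.001331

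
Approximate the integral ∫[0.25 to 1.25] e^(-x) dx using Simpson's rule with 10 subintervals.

f(x) = e^(-x)
a = 0.25, b = 1.25, n = 10
h = (b - a)/n = 0.100000

Simpson's rule: (h/3)[f(x₀) + 4f(x₁) + 2f(x₂) + ... + f(xₙ)]

x_0 = 0.2500, f(x_0) = 0.778801, coefficient = 1
x_1 = 0.3500, f(x_1) = 0.704688, coefficient = 4
x_2 = 0.4500, f(x_2) = 0.637628, coefficient = 2
x_3 = 0.5500, f(x_3) = 0.576950, coefficient = 4
x_4 = 0.6500, f(x_4) = 0.522046, coefficient = 2
x_5 = 0.7500, f(x_5) = 0.472367, coefficient = 4
x_6 = 0.8500, f(x_6) = 0.427415, coefficient = 2
x_7 = 0.9500, f(x_7) = 0.386741, coefficient = 4
x_8 = 1.0500, f(x_8) = 0.349938, coefficient = 2
x_9 = 1.1500, f(x_9) = 0.316637, coefficient = 4
x_10 = 1.2500, f(x_10) = 0.286505, coefficient = 1

I ≈ (0.100000/3) × 14.768888 = 0.492296
Exact value: 0.492296
Error: 0.000000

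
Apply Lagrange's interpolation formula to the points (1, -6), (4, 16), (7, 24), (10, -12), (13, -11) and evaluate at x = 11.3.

Lagrange interpolation formula:
P(x) = Σ yᵢ × Lᵢ(x)
where Lᵢ(x) = Π_{j≠i} (x - xⱼ)/(xᵢ - xⱼ)

L_0(11.3) = (11.3 - 4)/(1 - 4) × (11.3 - 7)/(1 - 7) × (11.3 - 10)/(1 - 10) × (11.3 - 13)/(1 - 13) = -0.035685
L_1(11.3) = (11.3 - 1)/(4 - 1) × (11.3 - 7)/(4 - 7) × (11.3 - 10)/(4 - 10) × (11.3 - 13)/(4 - 13) = 0.201401
L_2(11.3) = (11.3 - 1)/(7 - 1) × (11.3 - 4)/(7 - 4) × (11.3 - 10)/(7 - 10) × (11.3 - 13)/(7 - 13) = -0.512870
L_3(11.3) = (11.3 - 1)/(10 - 1) × (11.3 - 4)/(10 - 4) × (11.3 - 7)/(10 - 7) × (11.3 - 13)/(10 - 13) = 1.130944
L_4(11.3) = (11.3 - 1)/(13 - 1) × (11.3 - 4)/(13 - 4) × (11.3 - 7)/(13 - 7) × (11.3 - 10)/(13 - 10) = 0.216210

P(11.3) = (-6)×L_0(11.3) + 16×L_1(11.3) + 24×L_2(11.3) + (-12)×L_3(11.3) + (-11)×L_4(11.3)
P(11.3) = -24.821994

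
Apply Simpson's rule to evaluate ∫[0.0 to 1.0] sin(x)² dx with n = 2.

f(x) = sin(x)²
a = 0.0, b = 1.0, n = 2
h = (b - a)/n = 0.500000

Simpson's rule: (h/3)[f(x₀) + 4f(x₁) + 2f(x₂) + ... + f(xₙ)]

x_0 = 0.0000, f(x_0) = 0.000000, coefficient = 1
x_1 = 0.5000, f(x_1) = 0.229849, coefficient = 4
x_2 = 1.0000, f(x_2) = 0.708073, coefficient = 1

I ≈ (0.500000/3) × 1.627469 = 0.271245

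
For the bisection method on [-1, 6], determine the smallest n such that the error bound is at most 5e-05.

We need (b-a)/2^n ≤ 5e-05
(6 - (-1))/2^n ≤ 5e-05
7/2^n ≤ 5e-05
2^n ≥ 140000
n ≥ log₂(140000) = 17.10
n ≥ 18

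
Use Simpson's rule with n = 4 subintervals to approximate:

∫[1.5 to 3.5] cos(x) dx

f(x) = cos(x)
a = 1.5, b = 3.5, n = 4
h = (b - a)/n = 0.500000

Simpson's rule: (h/3)[f(x₀) + 4f(x₁) + 2f(x₂) + ... + f(xₙ)]

x_0 = 1.5000, f(x_0) = 0.070737, coefficient = 1
x_1 = 2.0000, f(x_1) = -0.416147, coefficient = 4
x_2 = 2.5000, f(x_2) = -0.801144, coefficient = 2
x_3 = 3.0000, f(x_3) = -0.989992, coefficient = 4
x_4 = 3.5000, f(x_4) = -0.936457, coefficient = 1

I ≈ (0.500000/3) × -8.092564 = -1.348761
Exact value: -1.348278
Error: 0.000482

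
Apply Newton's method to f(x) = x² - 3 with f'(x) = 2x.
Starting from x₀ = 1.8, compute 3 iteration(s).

f(x) = x² - 3
f'(x) = 2x
x₀ = 1.8

Newton-Raphson formula: x_{n+1} = x_n - f(x_n)/f'(x_n)

Iteration 1:
  f(1.800000) = 0.240000
  f'(1.800000) = 3.600000
  x_1 = 1.800000 - 0.240000/3.600000 = 1.733333
Iteration 2:
  f(1.733333) = 0.004444
  f'(1.733333) = 3.466667
  x_2 = 1.733333 - 0.004444/3.466667 = 1.732051
Iteration 3:
  f(1.732051) = 0.000002
  f'(1.732051) = 3.464103
  x_3 = 1.732051 - 0.000002/3.464103 = 1.732051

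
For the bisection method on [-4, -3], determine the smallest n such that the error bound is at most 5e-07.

We need (b-a)/2^n ≤ 5e-07
(-3 - (-4))/2^n ≤ 5e-07
1/2^n ≤ 5e-07
2^n ≥ 2000000
n ≥ log₂(2000000) = 20.93
n ≥ 21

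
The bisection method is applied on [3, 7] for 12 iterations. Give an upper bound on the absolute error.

Bisection error bound: |error| ≤ (b-a)/2^n
|error| ≤ (7 - 3)/2^12 = 4/2^12
|error| ≤ 0.0009765625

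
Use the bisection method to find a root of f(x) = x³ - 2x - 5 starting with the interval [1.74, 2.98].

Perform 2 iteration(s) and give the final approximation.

f(x) = x³ - 2x - 5
Initial interval: [1.74, 2.98]

Iteration 1:
  c_1 = (1.740000 + 2.980000)/2 = 2.360000
  f(c_1) = f(2.360000) = 3.424256
  f(a) × f(c) < 0, new interval: [1.740000, 2.360000]
Iteration 2:
  c_2 = (1.740000 + 2.360000)/2 = 2.050000
  f(c_2) = f(2.050000) = -0.484875
  f(a) × f(c) ≥ 0, new interval: [2.050000, 2.360000]

After 2 iteration(s), the approximation is c_2 = 2.050000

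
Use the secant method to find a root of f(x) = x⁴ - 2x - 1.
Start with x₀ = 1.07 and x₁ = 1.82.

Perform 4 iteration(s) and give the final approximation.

f(x) = x⁴ - 2x - 1
x₀ = 1.07, x₁ = 1.82

Secant formula: x_{n+1} = x_n - f(x_n)(x_n - x_{n-1})/(f(x_n) - f(x_{n-1}))

Iteration 1:
  f(1.070000) = -1.829204
  f(1.820000) = 6.331994
  x_2 = 1.820000 - 6.331994×(1.820000 - 1.070000)/(6.331994 - (-1.829204))
       = 1.238101
Iteration 2:
  f(1.820000) = 6.331994
  f(1.238101) = -1.126439
  x_3 = 1.238101 - (-1.126439)×(1.238101 - 1.820000)/(-1.126439 - 6.331994)
       = 1.325984
Iteration 3:
  f(1.238101) = -1.126439
  f(1.325984) = -0.560580
  x_4 = 1.325984 - (-0.560580)×(1.325984 - 1.238101)/(-0.560580 - (-1.126439))
       = 1.413048
Iteration 4:
  f(1.325984) = -0.560580
  f(1.413048) = 0.160734
  x_5 = 1.413048 - 0.160734×(1.413048 - 1.325984)/(0.160734 - (-0.560580))
       = 1.393647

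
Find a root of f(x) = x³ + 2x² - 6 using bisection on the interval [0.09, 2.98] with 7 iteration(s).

f(x) = x³ + 2x² - 6
Initial interval: [0.09, 2.98]

Iteration 1:
  c_1 = (0.090000 + 2.980000)/2 = 1.535000
  f(c_1) = f(1.535000) = 2.329255
  f(a) × f(c) < 0, new interval: [0.090000, 1.535000]
Iteration 2:
  c_2 = (0.090000 + 1.535000)/2 = 0.812500
  f(c_2) = f(0.812500) = -4.143311
  f(a) × f(c) ≥ 0, new interval: [0.812500, 1.535000]
Iteration 3:
  c_3 = (0.812500 + 1.535000)/2 = 1.173750
  f(c_3) = f(1.173750) = -1.627559
  f(a) × f(c) ≥ 0, new interval: [1.173750, 1.535000]
Iteration 4:
  c_4 = (1.173750 + 1.535000)/2 = 1.354375
  f(c_4) = f(1.354375) = 0.153036
  f(a) × f(c) < 0, new interval: [1.173750, 1.354375]
Iteration 5:
  c_5 = (1.173750 + 1.354375)/2 = 1.264063
  f(c_5) = f(1.264063) = -0.784505
  f(a) × f(c) ≥ 0, new interval: [1.264063, 1.354375]
Iteration 6:
  c_6 = (1.264063 + 1.354375)/2 = 1.309219
  f(c_6) = f(1.309219) = -0.327821
  f(a) × f(c) ≥ 0, new interval: [1.309219, 1.354375]
Iteration 7:
  c_7 = (1.309219 + 1.354375)/2 = 1.331797
  f(c_7) = f(1.331797) = -0.090449
  f(a) × f(c) ≥ 0, new interval: [1.331797, 1.354375]

After 7 iteration(s), the approximation is c_7 = 1.331797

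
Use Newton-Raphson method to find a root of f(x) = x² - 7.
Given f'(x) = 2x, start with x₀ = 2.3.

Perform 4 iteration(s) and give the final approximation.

f(x) = x² - 7
f'(x) = 2x
x₀ = 2.3

Newton-Raphson formula: x_{n+1} = x_n - f(x_n)/f'(x_n)

Iteration 1:
  f(2.300000) = -1.710000
  f'(2.300000) = 4.600000
  x_1 = 2.300000 - (-1.710000)/4.600000 = 2.671739
Iteration 2:
  f(2.671739) = 0.138190
  f'(2.671739) = 5.343478
  x_2 = 2.671739 - 0.138190/5.343478 = 2.645878
Iteration 3:
  f(2.645878) = 0.000669
  f'(2.645878) = 5.291755
  x_3 = 2.645878 - 0.000669/5.291755 = 2.645751
Iteration 4:
  f(2.645751) = 0.000000
  f'(2.645751) = 5.291503
  x_4 = 2.645751 - 0.000000/5.291503 = 2.645751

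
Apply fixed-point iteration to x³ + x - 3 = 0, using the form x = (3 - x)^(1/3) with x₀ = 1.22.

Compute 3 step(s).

Equation: x³ + x - 3 = 0
Fixed-point form: x = (3 - x)^(1/3)
x₀ = 1.22

x_1 = g(1.220000) = 1.211918
x_2 = g(1.211918) = 1.213750
x_3 = g(1.213750) = 1.213335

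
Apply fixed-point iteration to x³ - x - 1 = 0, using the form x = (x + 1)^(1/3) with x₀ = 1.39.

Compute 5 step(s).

Equation: x³ - x - 1 = 0
Fixed-point form: x = (x + 1)^(1/3)
x₀ = 1.39

x_1 = g(1.390000) = 1.337004
x_2 = g(1.337004) = 1.327048
x_3 = g(1.327048) = 1.325160
x_4 = g(1.325160) = 1.324802
x_5 = g(1.324802) = 1.324734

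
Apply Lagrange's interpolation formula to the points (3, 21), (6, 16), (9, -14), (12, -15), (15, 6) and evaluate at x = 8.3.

Lagrange interpolation formula:
P(x) = Σ yᵢ × Lᵢ(x)
where Lᵢ(x) = Π_{j≠i} (x - xⱼ)/(xᵢ - xⱼ)

L_0(8.3) = (8.3 - 6)/(3 - 6) × (8.3 - 9)/(3 - 9) × (8.3 - 12)/(3 - 12) × (8.3 - 15)/(3 - 15) = -0.020531
L_1(8.3) = (8.3 - 3)/(6 - 3) × (8.3 - 9)/(6 - 9) × (8.3 - 12)/(6 - 12) × (8.3 - 15)/(6 - 15) = 0.189241
L_2(8.3) = (8.3 - 3)/(9 - 3) × (8.3 - 6)/(9 - 6) × (8.3 - 12)/(9 - 12) × (8.3 - 15)/(9 - 15) = 0.932685
L_3(8.3) = (8.3 - 3)/(12 - 3) × (8.3 - 6)/(12 - 6) × (8.3 - 9)/(12 - 9) × (8.3 - 15)/(12 - 15) = -0.117636
L_4(8.3) = (8.3 - 3)/(15 - 3) × (8.3 - 6)/(15 - 6) × (8.3 - 9)/(15 - 9) × (8.3 - 12)/(15 - 12) = 0.016241

P(8.3) = 21×L_0(8.3) + 16×L_1(8.3) + (-14)×L_2(8.3) + (-15)×L_3(8.3) + 6×L_4(8.3)
P(8.3) = -8.598911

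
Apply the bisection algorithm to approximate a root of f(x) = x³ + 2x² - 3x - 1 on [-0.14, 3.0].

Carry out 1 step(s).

f(x) = x³ + 2x² - 3x - 1
Initial interval: [-0.14, 3.0]

Iteration 1:
  c_1 = (-0.140000 + 3.000000)/2 = 1.430000
  f(c_1) = f(1.430000) = 1.724007
  f(a) × f(c) < 0, new interval: [-0.140000, 1.430000]

After 1 iteration(s), the approximation is c_1 = 1.430000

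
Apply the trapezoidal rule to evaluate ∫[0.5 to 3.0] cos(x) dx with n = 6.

f(x) = cos(x)
a = 0.5, b = 3.0, n = 6
h = (b - a)/n = 0.416667

Trapezoidal rule: (h/2)[f(x₀) + 2f(x₁) + 2f(x₂) + ... + f(xₙ)]

x_0 = 0.5000, f(x_0) = 0.877583, coefficient = 1
x_1 = 0.9167, f(x_1) = 0.608469, coefficient = 2
x_2 = 1.3333, f(x_2) = 0.235238, coefficient = 2
x_3 = 1.7500, f(x_3) = -0.178246, coefficient = 2
x_4 = 2.1667, f(x_4) = -0.561229, coefficient = 2
x_5 = 2.5833, f(x_5) = -0.848178, coefficient = 2
x_6 = 3.0000, f(x_6) = -0.989992, coefficient = 1

I ≈ (0.416667/2) × -1.600305 = -0.333397
Exact value: -0.338306
Error: 0.004909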